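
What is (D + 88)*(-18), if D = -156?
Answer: 1224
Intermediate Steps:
(D + 88)*(-18) = (-156 + 88)*(-18) = -68*(-18) = 1224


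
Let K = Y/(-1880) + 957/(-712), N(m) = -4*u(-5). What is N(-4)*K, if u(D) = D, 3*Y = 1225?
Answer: -391855/12549 ≈ -31.226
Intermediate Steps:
Y = 1225/3 (Y = (⅓)*1225 = 1225/3 ≈ 408.33)
N(m) = 20 (N(m) = -4*(-5) = 20)
K = -78371/50196 (K = (1225/3)/(-1880) + 957/(-712) = (1225/3)*(-1/1880) + 957*(-1/712) = -245/1128 - 957/712 = -78371/50196 ≈ -1.5613)
N(-4)*K = 20*(-78371/50196) = -391855/12549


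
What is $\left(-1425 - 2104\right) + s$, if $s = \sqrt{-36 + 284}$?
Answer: $-3529 + 2 \sqrt{62} \approx -3513.3$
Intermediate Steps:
$s = 2 \sqrt{62}$ ($s = \sqrt{248} = 2 \sqrt{62} \approx 15.748$)
$\left(-1425 - 2104\right) + s = \left(-1425 - 2104\right) + 2 \sqrt{62} = -3529 + 2 \sqrt{62}$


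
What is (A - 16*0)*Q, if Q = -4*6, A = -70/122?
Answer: 840/61 ≈ 13.770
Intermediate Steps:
A = -35/61 (A = -70*1/122 = -35/61 ≈ -0.57377)
Q = -24
(A - 16*0)*Q = (-35/61 - 16*0)*(-24) = (-35/61 + 0)*(-24) = -35/61*(-24) = 840/61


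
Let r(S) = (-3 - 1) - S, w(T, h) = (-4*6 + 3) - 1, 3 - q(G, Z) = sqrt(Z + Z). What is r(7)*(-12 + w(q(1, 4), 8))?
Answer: 374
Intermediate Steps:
q(G, Z) = 3 - sqrt(2)*sqrt(Z) (q(G, Z) = 3 - sqrt(Z + Z) = 3 - sqrt(2*Z) = 3 - sqrt(2)*sqrt(Z))
w(T, h) = -22 (w(T, h) = (-24 + 3) - 1 = -21 - 1 = -22)
r(S) = -4 - S
r(7)*(-12 + w(q(1, 4), 8)) = (-4 - 1*7)*(-12 - 22) = (-4 - 7)*(-34) = -11*(-34) = 374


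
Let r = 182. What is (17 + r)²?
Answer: 39601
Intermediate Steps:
(17 + r)² = (17 + 182)² = 199² = 39601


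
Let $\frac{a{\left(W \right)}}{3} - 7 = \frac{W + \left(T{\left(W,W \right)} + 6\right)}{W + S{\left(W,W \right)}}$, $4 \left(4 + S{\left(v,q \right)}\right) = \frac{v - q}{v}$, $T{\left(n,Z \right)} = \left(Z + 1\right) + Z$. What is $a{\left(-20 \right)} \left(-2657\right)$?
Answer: $- \frac{587197}{8} \approx -73400.0$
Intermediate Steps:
$T{\left(n,Z \right)} = 1 + 2 Z$ ($T{\left(n,Z \right)} = \left(1 + Z\right) + Z = 1 + 2 Z$)
$S{\left(v,q \right)} = -4 + \frac{v - q}{4 v}$ ($S{\left(v,q \right)} = -4 + \frac{\left(v - q\right) \frac{1}{v}}{4} = -4 + \frac{\frac{1}{v} \left(v - q\right)}{4} = -4 + \frac{v - q}{4 v}$)
$a{\left(W \right)} = 21 + \frac{3 \left(7 + 3 W\right)}{-4 + W}$ ($a{\left(W \right)} = 21 + 3 \frac{W + \left(\left(1 + 2 W\right) + 6\right)}{W + \frac{- W - 15 W}{4 W}} = 21 + 3 \frac{W + \left(7 + 2 W\right)}{W + \frac{\left(-16\right) W}{4 W}} = 21 + 3 \frac{7 + 3 W}{W - 4} = 21 + 3 \frac{7 + 3 W}{-4 + W} = 21 + \frac{3 \left(7 + 3 W\right)}{-4 + W}$)
$a{\left(-20 \right)} \left(-2657\right) = \frac{3 \left(-21 + 10 \left(-20\right)\right)}{-4 - 20} \left(-2657\right) = \frac{3 \left(-21 - 200\right)}{-24} \left(-2657\right) = 3 \left(- \frac{1}{24}\right) \left(-221\right) \left(-2657\right) = \frac{221}{8} \left(-2657\right) = - \frac{587197}{8}$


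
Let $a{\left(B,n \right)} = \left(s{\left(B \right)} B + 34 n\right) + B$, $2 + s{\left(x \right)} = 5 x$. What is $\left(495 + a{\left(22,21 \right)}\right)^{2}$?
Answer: $13010449$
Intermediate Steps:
$s{\left(x \right)} = -2 + 5 x$
$a{\left(B,n \right)} = B + 34 n + B \left(-2 + 5 B\right)$ ($a{\left(B,n \right)} = \left(\left(-2 + 5 B\right) B + 34 n\right) + B = \left(B \left(-2 + 5 B\right) + 34 n\right) + B = \left(34 n + B \left(-2 + 5 B\right)\right) + B = B + 34 n + B \left(-2 + 5 B\right)$)
$\left(495 + a{\left(22,21 \right)}\right)^{2} = \left(495 + \left(\left(-1\right) 22 + 5 \cdot 22^{2} + 34 \cdot 21\right)\right)^{2} = \left(495 + \left(-22 + 5 \cdot 484 + 714\right)\right)^{2} = \left(495 + \left(-22 + 2420 + 714\right)\right)^{2} = \left(495 + 3112\right)^{2} = 3607^{2} = 13010449$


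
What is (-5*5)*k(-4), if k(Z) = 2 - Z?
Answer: -150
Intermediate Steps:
(-5*5)*k(-4) = (-5*5)*(2 - 1*(-4)) = -25*(2 + 4) = -25*6 = -150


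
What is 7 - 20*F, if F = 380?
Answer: -7593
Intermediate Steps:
7 - 20*F = 7 - 20*380 = 7 - 7600 = -7593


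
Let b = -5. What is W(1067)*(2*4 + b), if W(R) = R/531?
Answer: 1067/177 ≈ 6.0283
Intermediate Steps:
W(R) = R/531 (W(R) = R*(1/531) = R/531)
W(1067)*(2*4 + b) = ((1/531)*1067)*(2*4 - 5) = 1067*(8 - 5)/531 = (1067/531)*3 = 1067/177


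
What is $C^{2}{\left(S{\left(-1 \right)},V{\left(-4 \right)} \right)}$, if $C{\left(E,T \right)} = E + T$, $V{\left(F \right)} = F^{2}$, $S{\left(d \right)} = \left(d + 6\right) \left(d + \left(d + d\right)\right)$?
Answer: $1$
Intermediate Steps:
$S{\left(d \right)} = 3 d \left(6 + d\right)$ ($S{\left(d \right)} = \left(6 + d\right) \left(d + 2 d\right) = \left(6 + d\right) 3 d = 3 d \left(6 + d\right)$)
$C^{2}{\left(S{\left(-1 \right)},V{\left(-4 \right)} \right)} = \left(3 \left(-1\right) \left(6 - 1\right) + \left(-4\right)^{2}\right)^{2} = \left(3 \left(-1\right) 5 + 16\right)^{2} = \left(-15 + 16\right)^{2} = 1^{2} = 1$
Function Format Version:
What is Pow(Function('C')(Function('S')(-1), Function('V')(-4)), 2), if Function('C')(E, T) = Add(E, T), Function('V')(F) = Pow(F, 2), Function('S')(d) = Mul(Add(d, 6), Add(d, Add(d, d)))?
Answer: 1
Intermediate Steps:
Function('S')(d) = Mul(3, d, Add(6, d)) (Function('S')(d) = Mul(Add(6, d), Add(d, Mul(2, d))) = Mul(Add(6, d), Mul(3, d)) = Mul(3, d, Add(6, d)))
Pow(Function('C')(Function('S')(-1), Function('V')(-4)), 2) = Pow(Add(Mul(3, -1, Add(6, -1)), Pow(-4, 2)), 2) = Pow(Add(Mul(3, -1, 5), 16), 2) = Pow(Add(-15, 16), 2) = Pow(1, 2) = 1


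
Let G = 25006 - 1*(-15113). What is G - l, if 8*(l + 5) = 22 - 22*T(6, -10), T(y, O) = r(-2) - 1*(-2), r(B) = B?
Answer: 160485/4 ≈ 40121.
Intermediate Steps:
G = 40119 (G = 25006 + 15113 = 40119)
T(y, O) = 0 (T(y, O) = -2 - 1*(-2) = -2 + 2 = 0)
l = -9/4 (l = -5 + (22 - 22*0)/8 = -5 + (22 + 0)/8 = -5 + (1/8)*22 = -5 + 11/4 = -9/4 ≈ -2.2500)
G - l = 40119 - 1*(-9/4) = 40119 + 9/4 = 160485/4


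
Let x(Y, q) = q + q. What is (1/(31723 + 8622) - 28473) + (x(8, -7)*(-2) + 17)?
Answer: -1146927659/40345 ≈ -28428.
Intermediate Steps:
x(Y, q) = 2*q
(1/(31723 + 8622) - 28473) + (x(8, -7)*(-2) + 17) = (1/(31723 + 8622) - 28473) + ((2*(-7))*(-2) + 17) = (1/40345 - 28473) + (-14*(-2) + 17) = (1/40345 - 28473) + (28 + 17) = -1148743184/40345 + 45 = -1146927659/40345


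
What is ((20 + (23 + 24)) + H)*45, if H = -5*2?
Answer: 2565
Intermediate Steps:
H = -10
((20 + (23 + 24)) + H)*45 = ((20 + (23 + 24)) - 10)*45 = ((20 + 47) - 10)*45 = (67 - 10)*45 = 57*45 = 2565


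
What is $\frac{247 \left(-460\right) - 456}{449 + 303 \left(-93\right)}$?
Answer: $\frac{57038}{13865} \approx 4.1138$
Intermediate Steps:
$\frac{247 \left(-460\right) - 456}{449 + 303 \left(-93\right)} = \frac{-113620 - 456}{449 - 28179} = - \frac{114076}{-27730} = \left(-114076\right) \left(- \frac{1}{27730}\right) = \frac{57038}{13865}$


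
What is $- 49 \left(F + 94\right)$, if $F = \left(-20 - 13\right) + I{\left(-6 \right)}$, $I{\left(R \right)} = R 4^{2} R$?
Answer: $-31213$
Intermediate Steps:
$I{\left(R \right)} = 16 R^{2}$ ($I{\left(R \right)} = R 16 R = 16 R R = 16 R^{2}$)
$F = 543$ ($F = \left(-20 - 13\right) + 16 \left(-6\right)^{2} = -33 + 16 \cdot 36 = -33 + 576 = 543$)
$- 49 \left(F + 94\right) = - 49 \left(543 + 94\right) = \left(-49\right) 637 = -31213$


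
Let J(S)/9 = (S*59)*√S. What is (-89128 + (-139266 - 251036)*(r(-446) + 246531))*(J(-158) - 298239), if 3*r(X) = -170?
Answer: 28690446968182690 + 8070946857173580*I*√158 ≈ 2.869e+16 + 1.0145e+17*I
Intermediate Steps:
r(X) = -170/3 (r(X) = (⅓)*(-170) = -170/3)
J(S) = 531*S^(3/2) (J(S) = 9*((S*59)*√S) = 9*((59*S)*√S) = 9*(59*S^(3/2)) = 531*S^(3/2))
(-89128 + (-139266 - 251036)*(r(-446) + 246531))*(J(-158) - 298239) = (-89128 + (-139266 - 251036)*(-170/3 + 246531))*(531*(-158)^(3/2) - 298239) = (-89128 - 390302*739423/3)*(531*(-158*I*√158) - 298239) = (-89128 - 288598275746/3)*(-83898*I*√158 - 298239) = -288598543130*(-298239 - 83898*I*√158)/3 = 28690446968182690 + 8070946857173580*I*√158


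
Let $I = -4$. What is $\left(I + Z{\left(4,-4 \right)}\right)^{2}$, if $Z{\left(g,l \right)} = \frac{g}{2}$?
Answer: $4$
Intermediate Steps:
$Z{\left(g,l \right)} = \frac{g}{2}$ ($Z{\left(g,l \right)} = g \frac{1}{2} = \frac{g}{2}$)
$\left(I + Z{\left(4,-4 \right)}\right)^{2} = \left(-4 + \frac{1}{2} \cdot 4\right)^{2} = \left(-4 + 2\right)^{2} = \left(-2\right)^{2} = 4$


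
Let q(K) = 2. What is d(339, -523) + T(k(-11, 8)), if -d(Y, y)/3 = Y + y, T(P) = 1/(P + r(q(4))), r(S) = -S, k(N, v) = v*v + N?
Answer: 28153/51 ≈ 552.02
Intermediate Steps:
k(N, v) = N + v² (k(N, v) = v² + N = N + v²)
T(P) = 1/(-2 + P) (T(P) = 1/(P - 1*2) = 1/(P - 2) = 1/(-2 + P))
d(Y, y) = -3*Y - 3*y (d(Y, y) = -3*(Y + y) = -3*Y - 3*y)
d(339, -523) + T(k(-11, 8)) = (-3*339 - 3*(-523)) + 1/(-2 + (-11 + 8²)) = (-1017 + 1569) + 1/(-2 + (-11 + 64)) = 552 + 1/(-2 + 53) = 552 + 1/51 = 28153/51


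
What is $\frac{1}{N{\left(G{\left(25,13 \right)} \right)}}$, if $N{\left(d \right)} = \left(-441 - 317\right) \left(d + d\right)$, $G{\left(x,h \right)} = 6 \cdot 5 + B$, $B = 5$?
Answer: $- \frac{1}{53060} \approx -1.8847 \cdot 10^{-5}$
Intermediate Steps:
$G{\left(x,h \right)} = 35$ ($G{\left(x,h \right)} = 6 \cdot 5 + 5 = 30 + 5 = 35$)
$N{\left(d \right)} = - 1516 d$ ($N{\left(d \right)} = - 758 \cdot 2 d = - 1516 d$)
$\frac{1}{N{\left(G{\left(25,13 \right)} \right)}} = \frac{1}{\left(-1516\right) 35} = \frac{1}{-53060} = - \frac{1}{53060}$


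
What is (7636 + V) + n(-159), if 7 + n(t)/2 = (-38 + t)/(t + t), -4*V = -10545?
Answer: 6525035/636 ≈ 10259.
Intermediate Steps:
V = 10545/4 (V = -¼*(-10545) = 10545/4 ≈ 2636.3)
n(t) = -14 + (-38 + t)/t (n(t) = -14 + 2*((-38 + t)/(t + t)) = -14 + 2*((-38 + t)/((2*t))) = -14 + 2*((-38 + t)*(1/(2*t))) = -14 + 2*((-38 + t)/(2*t)) = -14 + (-38 + t)/t)
(7636 + V) + n(-159) = (7636 + 10545/4) + (-13 - 38/(-159)) = 41089/4 + (-13 - 38*(-1/159)) = 41089/4 + (-13 + 38/159) = 41089/4 - 2029/159 = 6525035/636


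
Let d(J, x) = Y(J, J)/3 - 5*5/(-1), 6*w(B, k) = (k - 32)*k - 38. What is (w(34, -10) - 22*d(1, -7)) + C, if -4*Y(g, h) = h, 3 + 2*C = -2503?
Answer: -3475/2 ≈ -1737.5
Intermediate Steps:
C = -1253 (C = -3/2 + (½)*(-2503) = -3/2 - 2503/2 = -1253)
Y(g, h) = -h/4
w(B, k) = -19/3 + k*(-32 + k)/6 (w(B, k) = ((k - 32)*k - 38)/6 = ((-32 + k)*k - 38)/6 = (k*(-32 + k) - 38)/6 = (-38 + k*(-32 + k))/6 = -19/3 + k*(-32 + k)/6)
d(J, x) = 25 - J/12 (d(J, x) = -J/4/3 - 5*5/(-1) = -J/4*(⅓) - 25*(-1) = -J/12 + 25 = 25 - J/12)
(w(34, -10) - 22*d(1, -7)) + C = ((-19/3 - 16/3*(-10) + (⅙)*(-10)²) - 22*(25 - 1/12*1)) - 1253 = ((-19/3 + 160/3 + (⅙)*100) - 22*(25 - 1/12)) - 1253 = ((-19/3 + 160/3 + 50/3) - 22*299/12) - 1253 = (191/3 - 3289/6) - 1253 = -969/2 - 1253 = -3475/2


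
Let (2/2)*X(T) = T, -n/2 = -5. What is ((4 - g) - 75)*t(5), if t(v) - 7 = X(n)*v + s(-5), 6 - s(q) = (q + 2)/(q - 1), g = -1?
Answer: -4375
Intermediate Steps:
n = 10 (n = -2*(-5) = 10)
X(T) = T
s(q) = 6 - (2 + q)/(-1 + q) (s(q) = 6 - (q + 2)/(q - 1) = 6 - (2 + q)/(-1 + q))
t(v) = 25/2 + 10*v (t(v) = 7 + (10*v + (-8 + 5*(-5))/(-1 - 5)) = 7 + (10*v + (-8 - 25)/(-6)) = 7 + (10*v - ⅙*(-33)) = 7 + (10*v + 11/2) = 7 + (11/2 + 10*v) = 25/2 + 10*v)
((4 - g) - 75)*t(5) = ((4 - 1*(-1)) - 75)*(25/2 + 10*5) = ((4 + 1) - 75)*(25/2 + 50) = (5 - 75)*(125/2) = -70*125/2 = -4375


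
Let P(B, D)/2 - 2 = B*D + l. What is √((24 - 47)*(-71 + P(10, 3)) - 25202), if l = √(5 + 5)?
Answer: √(-25041 - 46*√10) ≈ 158.7*I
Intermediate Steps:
l = √10 ≈ 3.1623
P(B, D) = 4 + 2*√10 + 2*B*D (P(B, D) = 4 + 2*(B*D + √10) = 4 + 2*(√10 + B*D) = 4 + (2*√10 + 2*B*D) = 4 + 2*√10 + 2*B*D)
√((24 - 47)*(-71 + P(10, 3)) - 25202) = √((24 - 47)*(-71 + (4 + 2*√10 + 2*10*3)) - 25202) = √(-23*(-71 + (4 + 2*√10 + 60)) - 25202) = √(-23*(-71 + (64 + 2*√10)) - 25202) = √(-23*(-7 + 2*√10) - 25202) = √((161 - 46*√10) - 25202) = √(-25041 - 46*√10)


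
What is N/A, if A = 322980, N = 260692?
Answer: 65173/80745 ≈ 0.80715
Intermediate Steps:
N/A = 260692/322980 = 260692*(1/322980) = 65173/80745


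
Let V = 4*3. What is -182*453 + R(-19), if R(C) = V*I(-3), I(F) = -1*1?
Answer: -82458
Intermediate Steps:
I(F) = -1
V = 12
R(C) = -12 (R(C) = 12*(-1) = -12)
-182*453 + R(-19) = -182*453 - 12 = -82446 - 12 = -82458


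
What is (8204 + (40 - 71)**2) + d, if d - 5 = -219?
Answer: 8951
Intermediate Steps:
d = -214 (d = 5 - 219 = -214)
(8204 + (40 - 71)**2) + d = (8204 + (40 - 71)**2) - 214 = (8204 + (-31)**2) - 214 = (8204 + 961) - 214 = 9165 - 214 = 8951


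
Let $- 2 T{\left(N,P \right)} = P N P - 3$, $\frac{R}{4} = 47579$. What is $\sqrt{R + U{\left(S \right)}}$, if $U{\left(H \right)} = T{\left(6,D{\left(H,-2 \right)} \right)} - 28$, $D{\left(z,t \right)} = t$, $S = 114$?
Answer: $\frac{\sqrt{761110}}{2} \approx 436.21$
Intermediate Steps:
$R = 190316$ ($R = 4 \cdot 47579 = 190316$)
$T{\left(N,P \right)} = \frac{3}{2} - \frac{N P^{2}}{2}$ ($T{\left(N,P \right)} = - \frac{P N P - 3}{2} = - \frac{N P P - 3}{2} = - \frac{N P^{2} - 3}{2} = - \frac{-3 + N P^{2}}{2} = \frac{3}{2} - \frac{N P^{2}}{2}$)
$U{\left(H \right)} = - \frac{77}{2}$ ($U{\left(H \right)} = \left(\frac{3}{2} - 3 \left(-2\right)^{2}\right) - 28 = \left(\frac{3}{2} - 3 \cdot 4\right) - 28 = \left(\frac{3}{2} - 12\right) - 28 = - \frac{21}{2} - 28 = - \frac{77}{2}$)
$\sqrt{R + U{\left(S \right)}} = \sqrt{190316 - \frac{77}{2}} = \sqrt{\frac{380555}{2}} = \frac{\sqrt{761110}}{2}$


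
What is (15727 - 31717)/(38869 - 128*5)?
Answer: -5330/12743 ≈ -0.41827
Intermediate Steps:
(15727 - 31717)/(38869 - 128*5) = -15990/(38869 - 640) = -15990/38229 = -15990*1/38229 = -5330/12743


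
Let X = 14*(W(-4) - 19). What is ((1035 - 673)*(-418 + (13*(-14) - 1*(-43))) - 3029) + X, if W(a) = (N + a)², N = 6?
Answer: -204873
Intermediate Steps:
W(a) = (6 + a)²
X = -210 (X = 14*((6 - 4)² - 19) = 14*(2² - 19) = 14*(4 - 19) = 14*(-15) = -210)
((1035 - 673)*(-418 + (13*(-14) - 1*(-43))) - 3029) + X = ((1035 - 673)*(-418 + (13*(-14) - 1*(-43))) - 3029) - 210 = (362*(-418 + (-182 + 43)) - 3029) - 210 = (362*(-418 - 139) - 3029) - 210 = (362*(-557) - 3029) - 210 = (-201634 - 3029) - 210 = -204663 - 210 = -204873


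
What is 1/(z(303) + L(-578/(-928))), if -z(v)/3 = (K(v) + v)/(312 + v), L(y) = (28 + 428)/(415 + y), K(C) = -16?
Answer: -321415/97341 ≈ -3.3019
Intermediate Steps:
L(y) = 456/(415 + y)
z(v) = -3*(-16 + v)/(312 + v)
1/(z(303) + L(-578/(-928))) = 1/(3*(16 - 1*303)/(312 + 303) + 456/(415 - 578/(-928))) = 1/(3*(16 - 303)/615 + 456/(415 - 578*(-1/928))) = 1/(3*(1/615)*(-287) + 456/(415 + 289/464)) = 1/(-7/5 + 456/(192849/464)) = 1/(-7/5 + 456*(464/192849)) = 1/(-7/5 + 70528/64283) = 1/(-97341/321415) = -321415/97341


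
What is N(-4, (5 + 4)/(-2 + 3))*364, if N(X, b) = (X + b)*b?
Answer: 16380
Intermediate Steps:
N(X, b) = b*(X + b)
N(-4, (5 + 4)/(-2 + 3))*364 = (((5 + 4)/(-2 + 3))*(-4 + (5 + 4)/(-2 + 3)))*364 = ((9/1)*(-4 + 9/1))*364 = ((9*1)*(-4 + 9*1))*364 = (9*(-4 + 9))*364 = (9*5)*364 = 45*364 = 16380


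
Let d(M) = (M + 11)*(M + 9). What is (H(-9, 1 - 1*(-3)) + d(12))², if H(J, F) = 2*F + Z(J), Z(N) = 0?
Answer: 241081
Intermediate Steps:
H(J, F) = 2*F (H(J, F) = 2*F + 0 = 2*F)
d(M) = (9 + M)*(11 + M) (d(M) = (11 + M)*(9 + M) = (9 + M)*(11 + M))
(H(-9, 1 - 1*(-3)) + d(12))² = (2*(1 - 1*(-3)) + (99 + 12² + 20*12))² = (2*(1 + 3) + (99 + 144 + 240))² = (2*4 + 483)² = (8 + 483)² = 491² = 241081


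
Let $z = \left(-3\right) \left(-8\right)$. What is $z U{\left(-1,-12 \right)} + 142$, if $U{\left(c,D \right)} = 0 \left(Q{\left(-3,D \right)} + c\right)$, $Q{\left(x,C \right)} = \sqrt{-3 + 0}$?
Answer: $142$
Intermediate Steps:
$Q{\left(x,C \right)} = i \sqrt{3}$ ($Q{\left(x,C \right)} = \sqrt{-3} = i \sqrt{3}$)
$z = 24$
$U{\left(c,D \right)} = 0$ ($U{\left(c,D \right)} = 0 \left(i \sqrt{3} + c\right) = 0 \left(c + i \sqrt{3}\right) = 0$)
$z U{\left(-1,-12 \right)} + 142 = 24 \cdot 0 + 142 = 0 + 142 = 142$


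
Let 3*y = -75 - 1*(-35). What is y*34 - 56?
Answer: -1528/3 ≈ -509.33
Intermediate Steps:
y = -40/3 (y = (-75 - 1*(-35))/3 = (-75 + 35)/3 = (⅓)*(-40) = -40/3 ≈ -13.333)
y*34 - 56 = -40/3*34 - 56 = -1360/3 - 56 = -1528/3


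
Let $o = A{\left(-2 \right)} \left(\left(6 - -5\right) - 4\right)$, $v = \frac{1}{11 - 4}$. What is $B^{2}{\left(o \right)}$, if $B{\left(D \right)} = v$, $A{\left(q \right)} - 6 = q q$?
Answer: $\frac{1}{49} \approx 0.020408$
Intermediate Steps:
$A{\left(q \right)} = 6 + q^{2}$ ($A{\left(q \right)} = 6 + q q = 6 + q^{2}$)
$v = \frac{1}{7} \approx 0.14286$
$o = 70$ ($o = \left(6 + \left(-2\right)^{2}\right) \left(\left(6 - -5\right) - 4\right) = \left(6 + 4\right) \left(\left(6 + 5\right) - 4\right) = 10 \left(11 - 4\right) = 10 \cdot 7 = 70$)
$B{\left(D \right)} = \frac{1}{7}$
$B^{2}{\left(o \right)} = \left(\frac{1}{7}\right)^{2} = \frac{1}{49}$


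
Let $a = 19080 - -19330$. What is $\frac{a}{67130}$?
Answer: $\frac{3841}{6713} \approx 0.57217$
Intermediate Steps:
$a = 38410$ ($a = 19080 + 19330 = 38410$)
$\frac{a}{67130} = \frac{38410}{67130} = 38410 \cdot \frac{1}{67130} = \frac{3841}{6713}$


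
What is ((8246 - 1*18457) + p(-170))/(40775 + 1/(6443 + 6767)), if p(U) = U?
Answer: -137133010/538637751 ≈ -0.25459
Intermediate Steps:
((8246 - 1*18457) + p(-170))/(40775 + 1/(6443 + 6767)) = ((8246 - 1*18457) - 170)/(40775 + 1/(6443 + 6767)) = ((8246 - 18457) - 170)/(40775 + 1/13210) = (-10211 - 170)/(40775 + 1/13210) = -10381/538637751/13210 = -10381*13210/538637751 = -137133010/538637751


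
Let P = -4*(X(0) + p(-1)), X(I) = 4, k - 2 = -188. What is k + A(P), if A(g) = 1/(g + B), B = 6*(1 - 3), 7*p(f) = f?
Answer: -35719/192 ≈ -186.04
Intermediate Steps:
k = -186 (k = 2 - 188 = -186)
p(f) = f/7
P = -108/7 (P = -4*(4 + (1/7)*(-1)) = -4*(4 - 1/7) = -4*27/7 = -108/7 ≈ -15.429)
B = -12 (B = 6*(-2) = -12)
A(g) = 1/(-12 + g) (A(g) = 1/(g - 12) = 1/(-12 + g))
k + A(P) = -186 + 1/(-12 - 108/7) = -186 + 1/(-192/7) = -186 - 7/192 = -35719/192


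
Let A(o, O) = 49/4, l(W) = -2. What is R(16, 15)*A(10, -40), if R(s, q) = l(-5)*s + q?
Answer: -833/4 ≈ -208.25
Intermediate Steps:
R(s, q) = q - 2*s (R(s, q) = -2*s + q = q - 2*s)
A(o, O) = 49/4 (A(o, O) = 49*(¼) = 49/4)
R(16, 15)*A(10, -40) = (15 - 2*16)*(49/4) = (15 - 32)*(49/4) = -17*49/4 = -833/4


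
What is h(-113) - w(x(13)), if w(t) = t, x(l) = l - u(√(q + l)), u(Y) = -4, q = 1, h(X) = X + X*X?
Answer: 12639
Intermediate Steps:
h(X) = X + X²
x(l) = 4 + l (x(l) = l - 1*(-4) = l + 4 = 4 + l)
h(-113) - w(x(13)) = -113*(1 - 113) - (4 + 13) = -113*(-112) - 1*17 = 12656 - 17 = 12639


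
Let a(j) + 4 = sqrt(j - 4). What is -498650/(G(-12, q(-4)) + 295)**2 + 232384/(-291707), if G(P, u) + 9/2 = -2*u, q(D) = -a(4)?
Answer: -26240862584/3724806683 ≈ -7.0449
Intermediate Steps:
a(j) = -4 + sqrt(-4 + j) (a(j) = -4 + sqrt(j - 4) = -4 + sqrt(-4 + j))
q(D) = 4 (q(D) = -(-4 + sqrt(-4 + 4)) = -(-4 + sqrt(0)) = -(-4 + 0) = -1*(-4) = 4)
G(P, u) = -9/2 - 2*u
-498650/(G(-12, q(-4)) + 295)**2 + 232384/(-291707) = -498650/((-9/2 - 2*4) + 295)**2 + 232384/(-291707) = -498650/((-9/2 - 8) + 295)**2 + 232384*(-1/291707) = -498650/(-25/2 + 295)**2 - 232384/291707 = -498650/((565/2)**2) - 232384/291707 = -498650/319225/4 - 232384/291707 = -498650*4/319225 - 232384/291707 = -79784/12769 - 232384/291707 = -26240862584/3724806683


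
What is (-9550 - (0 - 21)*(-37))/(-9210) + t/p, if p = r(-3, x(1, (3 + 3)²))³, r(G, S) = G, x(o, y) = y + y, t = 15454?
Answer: -47350837/82890 ≈ -571.25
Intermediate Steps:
x(o, y) = 2*y
p = -27 (p = (-3)³ = -27)
(-9550 - (0 - 21)*(-37))/(-9210) + t/p = (-9550 - (0 - 21)*(-37))/(-9210) + 15454/(-27) = (-9550 - (-21)*(-37))*(-1/9210) + 15454*(-1/27) = (-9550 - 1*777)*(-1/9210) - 15454/27 = (-9550 - 777)*(-1/9210) - 15454/27 = -10327*(-1/9210) - 15454/27 = 10327/9210 - 15454/27 = -47350837/82890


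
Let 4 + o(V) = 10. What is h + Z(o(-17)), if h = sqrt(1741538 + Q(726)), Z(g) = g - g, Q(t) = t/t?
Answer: sqrt(1741539) ≈ 1319.7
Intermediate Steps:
o(V) = 6 (o(V) = -4 + 10 = 6)
Q(t) = 1
Z(g) = 0
h = sqrt(1741539) (h = sqrt(1741538 + 1) = sqrt(1741539) ≈ 1319.7)
h + Z(o(-17)) = sqrt(1741539) + 0 = sqrt(1741539)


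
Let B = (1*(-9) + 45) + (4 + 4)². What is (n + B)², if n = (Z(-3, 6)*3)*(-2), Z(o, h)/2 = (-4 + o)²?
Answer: 238144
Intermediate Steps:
Z(o, h) = 2*(-4 + o)²
n = -588 (n = ((2*(-4 - 3)²)*3)*(-2) = ((2*(-7)²)*3)*(-2) = ((2*49)*3)*(-2) = (98*3)*(-2) = 294*(-2) = -588)
B = 100 (B = (-9 + 45) + 8² = 36 + 64 = 100)
(n + B)² = (-588 + 100)² = (-488)² = 238144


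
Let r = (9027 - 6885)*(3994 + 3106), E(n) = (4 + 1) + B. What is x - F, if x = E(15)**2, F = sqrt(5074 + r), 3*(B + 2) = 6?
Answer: 25 - sqrt(15213274) ≈ -3875.4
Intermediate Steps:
B = 0 (B = -2 + (1/3)*6 = -2 + 2 = 0)
E(n) = 5 (E(n) = (4 + 1) + 0 = 5 + 0 = 5)
r = 15208200 (r = 2142*7100 = 15208200)
F = sqrt(15213274) (F = sqrt(5074 + 15208200) = sqrt(15213274) ≈ 3900.4)
x = 25 (x = 5**2 = 25)
x - F = 25 - sqrt(15213274)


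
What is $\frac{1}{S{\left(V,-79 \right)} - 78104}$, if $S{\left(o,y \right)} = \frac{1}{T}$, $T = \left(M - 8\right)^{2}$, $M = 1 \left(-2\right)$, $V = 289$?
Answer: $- \frac{100}{7810399} \approx -1.2803 \cdot 10^{-5}$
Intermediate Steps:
$M = -2$
$T = 100$ ($T = \left(-2 - 8\right)^{2} = \left(-10\right)^{2} = 100$)
$S{\left(o,y \right)} = \frac{1}{100}$
$\frac{1}{S{\left(V,-79 \right)} - 78104} = \frac{1}{\frac{1}{100} - 78104} = \frac{1}{- \frac{7810399}{100}} = - \frac{100}{7810399}$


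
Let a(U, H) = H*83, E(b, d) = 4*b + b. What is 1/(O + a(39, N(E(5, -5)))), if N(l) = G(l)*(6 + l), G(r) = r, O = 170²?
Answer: 1/93225 ≈ 1.0727e-5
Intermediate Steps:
E(b, d) = 5*b
O = 28900
N(l) = l*(6 + l)
a(U, H) = 83*H
1/(O + a(39, N(E(5, -5)))) = 1/(28900 + 83*((5*5)*(6 + 5*5))) = 1/(28900 + 83*(25*(6 + 25))) = 1/(28900 + 83*(25*31)) = 1/(28900 + 83*775) = 1/(28900 + 64325) = 1/93225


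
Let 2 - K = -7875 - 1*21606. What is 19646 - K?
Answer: -9837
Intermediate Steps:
K = 29483 (K = 2 - (-7875 - 1*21606) = 2 - (-7875 - 21606) = 2 - 1*(-29481) = 2 + 29481 = 29483)
19646 - K = 19646 - 1*29483 = 19646 - 29483 = -9837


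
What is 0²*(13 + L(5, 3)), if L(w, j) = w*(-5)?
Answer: 0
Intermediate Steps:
L(w, j) = -5*w
0²*(13 + L(5, 3)) = 0²*(13 - 5*5) = 0*(13 - 25) = 0*(-12) = 0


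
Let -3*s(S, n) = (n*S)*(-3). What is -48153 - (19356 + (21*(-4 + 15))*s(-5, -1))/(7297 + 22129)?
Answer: -1416970689/29426 ≈ -48154.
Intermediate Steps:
s(S, n) = S*n (s(S, n) = -n*S*(-3)/3 = -S*n*(-3)/3 = -(-1)*S*n = S*n)
-48153 - (19356 + (21*(-4 + 15))*s(-5, -1))/(7297 + 22129) = -48153 - (19356 + (21*(-4 + 15))*(-5*(-1)))/(7297 + 22129) = -48153 - (19356 + (21*11)*5)/29426 = -48153 - (19356 + 231*5)/29426 = -48153 - (19356 + 1155)/29426 = -48153 - 20511/29426 = -1416970689/29426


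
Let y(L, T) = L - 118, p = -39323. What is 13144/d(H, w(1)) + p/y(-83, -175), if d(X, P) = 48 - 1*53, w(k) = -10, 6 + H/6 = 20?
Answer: -2445329/1005 ≈ -2433.2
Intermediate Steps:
H = 84 (H = -36 + 6*20 = -36 + 120 = 84)
y(L, T) = -118 + L
d(X, P) = -5 (d(X, P) = 48 - 53 = -5)
13144/d(H, w(1)) + p/y(-83, -175) = 13144/(-5) - 39323/(-118 - 83) = 13144*(-1/5) - 39323/(-201) = -13144/5 - 39323*(-1/201) = -13144/5 + 39323/201 = -2445329/1005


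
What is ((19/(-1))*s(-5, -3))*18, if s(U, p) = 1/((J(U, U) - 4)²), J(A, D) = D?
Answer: -38/9 ≈ -4.2222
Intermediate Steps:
s(U, p) = (-4 + U)⁻² (s(U, p) = 1/((U - 4)²) = 1/((-4 + U)²) = (-4 + U)⁻²)
((19/(-1))*s(-5, -3))*18 = ((19/(-1))/(-4 - 5)²)*18 = ((19*(-1))/(-9)²)*18 = -19*1/81*18 = -19/81*18 = -38/9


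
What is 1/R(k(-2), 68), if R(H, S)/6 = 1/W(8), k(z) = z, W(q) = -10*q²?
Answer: -320/3 ≈ -106.67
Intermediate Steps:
R(H, S) = -3/320 (R(H, S) = 6/((-10*8²)) = 6/((-10*64)) = 6/(-640) = 6*(-1/640) = -3/320)
1/R(k(-2), 68) = 1/(-3/320) = -320/3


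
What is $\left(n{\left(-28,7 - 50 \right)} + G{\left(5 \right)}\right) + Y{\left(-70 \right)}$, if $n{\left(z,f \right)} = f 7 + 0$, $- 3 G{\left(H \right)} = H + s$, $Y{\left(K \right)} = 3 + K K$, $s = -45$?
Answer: $\frac{13846}{3} \approx 4615.3$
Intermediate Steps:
$Y{\left(K \right)} = 3 + K^{2}$
$G{\left(H \right)} = 15 - \frac{H}{3}$ ($G{\left(H \right)} = - \frac{H - 45}{3} = - \frac{-45 + H}{3} = 15 - \frac{H}{3}$)
$n{\left(z,f \right)} = 7 f$ ($n{\left(z,f \right)} = 7 f + 0 = 7 f$)
$\left(n{\left(-28,7 - 50 \right)} + G{\left(5 \right)}\right) + Y{\left(-70 \right)} = \left(7 \left(7 - 50\right) + \left(15 - \frac{5}{3}\right)\right) + \left(3 + \left(-70\right)^{2}\right) = \left(7 \left(-43\right) + \left(15 - \frac{5}{3}\right)\right) + \left(3 + 4900\right) = \left(-301 + \frac{40}{3}\right) + 4903 = - \frac{863}{3} + 4903 = \frac{13846}{3}$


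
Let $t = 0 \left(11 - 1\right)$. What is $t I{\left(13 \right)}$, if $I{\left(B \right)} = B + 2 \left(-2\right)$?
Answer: $0$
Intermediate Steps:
$t = 0$ ($t = 0 \cdot 10 = 0$)
$I{\left(B \right)} = -4 + B$ ($I{\left(B \right)} = B - 4 = -4 + B$)
$t I{\left(13 \right)} = 0 \left(-4 + 13\right) = 0 \cdot 9 = 0$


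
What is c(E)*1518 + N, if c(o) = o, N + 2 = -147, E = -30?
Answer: -45689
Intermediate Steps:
N = -149 (N = -2 - 147 = -149)
c(E)*1518 + N = -30*1518 - 149 = -45540 - 149 = -45689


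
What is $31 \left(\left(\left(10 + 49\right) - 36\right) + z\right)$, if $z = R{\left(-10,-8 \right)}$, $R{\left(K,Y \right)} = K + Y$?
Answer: $155$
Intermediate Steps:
$z = -18$ ($z = -10 - 8 = -18$)
$31 \left(\left(\left(10 + 49\right) - 36\right) + z\right) = 31 \left(\left(\left(10 + 49\right) - 36\right) - 18\right) = 31 \left(\left(59 - 36\right) - 18\right) = 31 \left(23 - 18\right) = 31 \cdot 5 = 155$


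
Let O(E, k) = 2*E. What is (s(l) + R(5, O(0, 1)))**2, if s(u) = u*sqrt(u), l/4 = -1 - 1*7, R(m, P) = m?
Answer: (5 - 128*I*sqrt(2))**2 ≈ -32743.0 - 1810.2*I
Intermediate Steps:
l = -32 (l = 4*(-1 - 1*7) = 4*(-1 - 7) = 4*(-8) = -32)
s(u) = u**(3/2)
(s(l) + R(5, O(0, 1)))**2 = ((-32)**(3/2) + 5)**2 = (-128*I*sqrt(2) + 5)**2 = (5 - 128*I*sqrt(2))**2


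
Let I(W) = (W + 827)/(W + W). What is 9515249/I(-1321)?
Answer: 12569643929/247 ≈ 5.0889e+7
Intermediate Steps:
I(W) = (827 + W)/(2*W) (I(W) = (827 + W)/((2*W)) = (827 + W)*(1/(2*W)) = (827 + W)/(2*W))
9515249/I(-1321) = 9515249/(((1/2)*(827 - 1321)/(-1321))) = 9515249/(((1/2)*(-1/1321)*(-494))) = 9515249/(247/1321) = 9515249*(1321/247) = 12569643929/247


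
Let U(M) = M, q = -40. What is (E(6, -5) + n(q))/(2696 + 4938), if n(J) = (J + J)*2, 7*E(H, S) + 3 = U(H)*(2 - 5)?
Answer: -163/7634 ≈ -0.021352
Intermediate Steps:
E(H, S) = -3/7 - 3*H/7 (E(H, S) = -3/7 + (H*(2 - 5))/7 = -3/7 + (H*(-3))/7 = -3/7 + (-3*H)/7 = -3/7 - 3*H/7)
n(J) = 4*J (n(J) = (2*J)*2 = 4*J)
(E(6, -5) + n(q))/(2696 + 4938) = ((-3/7 - 3/7*6) + 4*(-40))/(2696 + 4938) = ((-3/7 - 18/7) - 160)/7634 = (-3 - 160)*(1/7634) = -163*1/7634 = -163/7634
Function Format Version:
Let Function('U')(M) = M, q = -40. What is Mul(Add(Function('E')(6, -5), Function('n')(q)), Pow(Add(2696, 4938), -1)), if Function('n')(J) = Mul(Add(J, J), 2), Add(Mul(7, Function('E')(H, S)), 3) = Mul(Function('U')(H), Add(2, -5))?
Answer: Rational(-163, 7634) ≈ -0.021352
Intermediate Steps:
Function('E')(H, S) = Add(Rational(-3, 7), Mul(Rational(-3, 7), H)) (Function('E')(H, S) = Add(Rational(-3, 7), Mul(Rational(1, 7), Mul(H, Add(2, -5)))) = Add(Rational(-3, 7), Mul(Rational(1, 7), Mul(H, -3))) = Add(Rational(-3, 7), Mul(Rational(1, 7), Mul(-3, H))) = Add(Rational(-3, 7), Mul(Rational(-3, 7), H)))
Function('n')(J) = Mul(4, J) (Function('n')(J) = Mul(Mul(2, J), 2) = Mul(4, J))
Mul(Add(Function('E')(6, -5), Function('n')(q)), Pow(Add(2696, 4938), -1)) = Mul(Add(Add(Rational(-3, 7), Mul(Rational(-3, 7), 6)), Mul(4, -40)), Pow(Add(2696, 4938), -1)) = Mul(Add(Add(Rational(-3, 7), Rational(-18, 7)), -160), Pow(7634, -1)) = Mul(Add(-3, -160), Rational(1, 7634)) = Mul(-163, Rational(1, 7634)) = Rational(-163, 7634)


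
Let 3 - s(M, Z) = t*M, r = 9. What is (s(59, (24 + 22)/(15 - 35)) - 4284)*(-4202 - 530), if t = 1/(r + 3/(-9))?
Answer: 20289906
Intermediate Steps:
t = 3/26 (t = 1/(9 + 3/(-9)) = 1/(9 + 3*(-⅑)) = 1/(9 - ⅓) = 1/(26/3) = 3/26 ≈ 0.11538)
s(M, Z) = 3 - 3*M/26
(s(59, (24 + 22)/(15 - 35)) - 4284)*(-4202 - 530) = ((3 - 3/26*59) - 4284)*(-4202 - 530) = ((3 - 177/26) - 4284)*(-4732) = (-99/26 - 4284)*(-4732) = -111483/26*(-4732) = 20289906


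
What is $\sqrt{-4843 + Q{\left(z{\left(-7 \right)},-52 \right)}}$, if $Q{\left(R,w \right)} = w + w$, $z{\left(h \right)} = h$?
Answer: $i \sqrt{4947} \approx 70.335 i$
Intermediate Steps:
$Q{\left(R,w \right)} = 2 w$
$\sqrt{-4843 + Q{\left(z{\left(-7 \right)},-52 \right)}} = \sqrt{-4843 + 2 \left(-52\right)} = \sqrt{-4843 - 104} = \sqrt{-4947} = i \sqrt{4947}$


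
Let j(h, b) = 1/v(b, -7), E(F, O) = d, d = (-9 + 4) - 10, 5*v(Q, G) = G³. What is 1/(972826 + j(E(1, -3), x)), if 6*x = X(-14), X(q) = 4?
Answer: 343/333679313 ≈ 1.0279e-6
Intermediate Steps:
x = ⅔ (x = (⅙)*4 = ⅔ ≈ 0.66667)
v(Q, G) = G³/5
d = -15 (d = -5 - 10 = -15)
E(F, O) = -15
j(h, b) = -5/343 (j(h, b) = 1/((⅕)*(-7)³) = 1/((⅕)*(-343)) = 1/(-343/5) = -5/343)
1/(972826 + j(E(1, -3), x)) = 1/(972826 - 5/343) = 1/(333679313/343) = 343/333679313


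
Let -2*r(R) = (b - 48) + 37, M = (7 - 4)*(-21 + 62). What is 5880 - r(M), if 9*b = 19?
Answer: 52880/9 ≈ 5875.6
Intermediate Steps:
b = 19/9 (b = (1/9)*19 = 19/9 ≈ 2.1111)
M = 123 (M = 3*41 = 123)
r(R) = 40/9 (r(R) = -((19/9 - 48) + 37)/2 = -(-413/9 + 37)/2 = -1/2*(-80/9) = 40/9)
5880 - r(M) = 5880 - 1*40/9 = 5880 - 40/9 = 52880/9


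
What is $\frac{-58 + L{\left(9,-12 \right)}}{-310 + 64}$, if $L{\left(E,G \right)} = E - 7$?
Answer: $\frac{28}{123} \approx 0.22764$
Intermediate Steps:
$L{\left(E,G \right)} = -7 + E$
$\frac{-58 + L{\left(9,-12 \right)}}{-310 + 64} = \frac{-58 + \left(-7 + 9\right)}{-310 + 64} = \frac{-58 + 2}{-246} = \left(-56\right) \left(- \frac{1}{246}\right) = \frac{28}{123}$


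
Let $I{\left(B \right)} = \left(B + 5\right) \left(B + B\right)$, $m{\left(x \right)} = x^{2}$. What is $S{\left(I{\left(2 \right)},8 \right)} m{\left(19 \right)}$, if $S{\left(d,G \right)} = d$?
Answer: $10108$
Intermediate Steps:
$I{\left(B \right)} = 2 B \left(5 + B\right)$ ($I{\left(B \right)} = \left(5 + B\right) 2 B = 2 B \left(5 + B\right)$)
$S{\left(I{\left(2 \right)},8 \right)} m{\left(19 \right)} = 2 \cdot 2 \left(5 + 2\right) 19^{2} = 2 \cdot 2 \cdot 7 \cdot 361 = 28 \cdot 361 = 10108$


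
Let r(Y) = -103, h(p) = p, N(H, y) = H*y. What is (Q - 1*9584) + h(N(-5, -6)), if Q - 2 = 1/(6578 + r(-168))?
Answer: -61849199/6475 ≈ -9552.0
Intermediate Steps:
Q = 12951/6475 (Q = 2 + 1/(6578 - 103) = 2 + 1/6475 = 12951/6475 ≈ 2.0002)
(Q - 1*9584) + h(N(-5, -6)) = (12951/6475 - 1*9584) - 5*(-6) = (12951/6475 - 9584) + 30 = -62043449/6475 + 30 = -61849199/6475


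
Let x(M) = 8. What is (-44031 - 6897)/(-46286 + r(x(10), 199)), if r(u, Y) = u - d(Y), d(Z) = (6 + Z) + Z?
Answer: 25464/23341 ≈ 1.0910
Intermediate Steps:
d(Z) = 6 + 2*Z
r(u, Y) = -6 + u - 2*Y (r(u, Y) = u - (6 + 2*Y) = u + (-6 - 2*Y) = -6 + u - 2*Y)
(-44031 - 6897)/(-46286 + r(x(10), 199)) = (-44031 - 6897)/(-46286 + (-6 + 8 - 2*199)) = -50928/(-46286 + (-6 + 8 - 398)) = -50928/(-46286 - 396) = -50928/(-46682) = -50928*(-1/46682) = 25464/23341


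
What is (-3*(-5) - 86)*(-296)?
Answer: 21016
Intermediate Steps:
(-3*(-5) - 86)*(-296) = (15 - 86)*(-296) = -71*(-296) = 21016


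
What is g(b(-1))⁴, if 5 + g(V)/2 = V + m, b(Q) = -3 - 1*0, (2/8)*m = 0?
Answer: 65536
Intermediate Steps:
m = 0 (m = 4*0 = 0)
b(Q) = -3 (b(Q) = -3 + 0 = -3)
g(V) = -10 + 2*V (g(V) = -10 + 2*(V + 0) = -10 + 2*V)
g(b(-1))⁴ = (-10 + 2*(-3))⁴ = (-10 - 6)⁴ = (-16)⁴ = 65536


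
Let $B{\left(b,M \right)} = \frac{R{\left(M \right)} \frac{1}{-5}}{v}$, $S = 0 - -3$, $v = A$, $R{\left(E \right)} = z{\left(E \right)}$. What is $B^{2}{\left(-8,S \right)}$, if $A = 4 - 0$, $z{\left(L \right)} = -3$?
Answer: $\frac{9}{400} \approx 0.0225$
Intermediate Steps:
$R{\left(E \right)} = -3$
$A = 4$ ($A = 4 + 0 = 4$)
$v = 4$
$S = 3$ ($S = 0 + 3 = 3$)
$B{\left(b,M \right)} = \frac{3}{20}$ ($B{\left(b,M \right)} = \frac{\left(-3\right) \frac{1}{-5}}{4} = \left(-3\right) \left(- \frac{1}{5}\right) \frac{1}{4} = \frac{3}{5} \cdot \frac{1}{4} = \frac{3}{20}$)
$B^{2}{\left(-8,S \right)} = \left(\frac{3}{20}\right)^{2} = \frac{9}{400}$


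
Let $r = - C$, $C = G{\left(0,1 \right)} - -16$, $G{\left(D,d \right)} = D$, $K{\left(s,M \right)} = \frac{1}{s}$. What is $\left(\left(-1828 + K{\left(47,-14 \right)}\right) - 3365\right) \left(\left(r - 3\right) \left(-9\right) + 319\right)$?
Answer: $- \frac{119594300}{47} \approx -2.5446 \cdot 10^{6}$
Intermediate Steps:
$C = 16$ ($C = 0 - -16 = 0 + 16 = 16$)
$r = -16$ ($r = \left(-1\right) 16 = -16$)
$\left(\left(-1828 + K{\left(47,-14 \right)}\right) - 3365\right) \left(\left(r - 3\right) \left(-9\right) + 319\right) = \left(\left(-1828 + \frac{1}{47}\right) - 3365\right) \left(\left(-16 - 3\right) \left(-9\right) + 319\right) = \left(\left(-1828 + \frac{1}{47}\right) - 3365\right) \left(\left(-19\right) \left(-9\right) + 319\right) = \left(- \frac{85915}{47} - 3365\right) \left(171 + 319\right) = \left(- \frac{244070}{47}\right) 490 = - \frac{119594300}{47}$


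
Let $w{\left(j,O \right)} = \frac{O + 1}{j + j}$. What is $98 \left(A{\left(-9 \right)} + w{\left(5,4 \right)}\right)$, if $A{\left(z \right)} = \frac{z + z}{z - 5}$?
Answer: $175$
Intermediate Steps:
$w{\left(j,O \right)} = \frac{1 + O}{2 j}$
$A{\left(z \right)} = \frac{2 z}{-5 + z}$
$98 \left(A{\left(-9 \right)} + w{\left(5,4 \right)}\right) = 98 \left(2 \left(-9\right) \frac{1}{-5 - 9} + \frac{1 + 4}{2 \cdot 5}\right) = 98 \left(2 \left(-9\right) \frac{1}{-14} + \frac{1}{2} \cdot \frac{1}{5} \cdot 5\right) = 98 \left(2 \left(-9\right) \left(- \frac{1}{14}\right) + \frac{1}{2}\right) = 98 \left(\frac{9}{7} + \frac{1}{2}\right) = 98 \cdot \frac{25}{14} = 175$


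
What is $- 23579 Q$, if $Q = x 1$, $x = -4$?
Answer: $94316$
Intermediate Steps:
$Q = -4$ ($Q = \left(-4\right) 1 = -4$)
$- 23579 Q = \left(-23579\right) \left(-4\right) = 94316$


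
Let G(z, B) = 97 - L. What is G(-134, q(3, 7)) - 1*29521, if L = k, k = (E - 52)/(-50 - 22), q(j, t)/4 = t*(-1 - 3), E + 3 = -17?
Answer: -29425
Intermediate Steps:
E = -20 (E = -3 - 17 = -20)
q(j, t) = -16*t (q(j, t) = 4*(t*(-1 - 3)) = 4*(t*(-4)) = 4*(-4*t) = -16*t)
k = 1 (k = (-20 - 52)/(-50 - 22) = -72/(-72) = -72*(-1/72) = 1)
L = 1
G(z, B) = 96 (G(z, B) = 97 - 1*1 = 97 - 1 = 96)
G(-134, q(3, 7)) - 1*29521 = 96 - 1*29521 = 96 - 29521 = -29425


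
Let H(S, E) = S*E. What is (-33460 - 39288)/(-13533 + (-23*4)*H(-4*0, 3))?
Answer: 5596/1041 ≈ 5.3756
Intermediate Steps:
H(S, E) = E*S
(-33460 - 39288)/(-13533 + (-23*4)*H(-4*0, 3)) = (-33460 - 39288)/(-13533 + (-23*4)*(3*(-4*0))) = -72748/(-13533 - 276*0) = -72748/(-13533 - 92*0) = -72748/(-13533 + 0) = -72748/(-13533) = -72748*(-1/13533) = 5596/1041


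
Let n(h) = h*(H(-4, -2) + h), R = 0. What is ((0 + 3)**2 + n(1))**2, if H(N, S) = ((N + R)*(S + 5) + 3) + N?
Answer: 9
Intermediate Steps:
H(N, S) = 3 + N + N*(5 + S) (H(N, S) = ((N + 0)*(S + 5) + 3) + N = (N*(5 + S) + 3) + N = (3 + N*(5 + S)) + N = 3 + N + N*(5 + S))
n(h) = h*(-13 + h) (n(h) = h*((3 + 6*(-4) - 4*(-2)) + h) = h*((3 - 24 + 8) + h) = h*(-13 + h))
((0 + 3)**2 + n(1))**2 = ((0 + 3)**2 + 1*(-13 + 1))**2 = (3**2 + 1*(-12))**2 = (9 - 12)**2 = (-3)**2 = 9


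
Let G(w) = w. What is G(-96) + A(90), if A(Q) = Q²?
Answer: 8004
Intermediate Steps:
G(-96) + A(90) = -96 + 90² = -96 + 8100 = 8004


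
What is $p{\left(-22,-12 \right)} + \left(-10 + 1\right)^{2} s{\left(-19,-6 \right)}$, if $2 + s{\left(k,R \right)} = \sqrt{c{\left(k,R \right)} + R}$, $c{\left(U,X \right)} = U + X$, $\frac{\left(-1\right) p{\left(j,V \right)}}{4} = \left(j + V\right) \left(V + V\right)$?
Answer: $-3426 + 81 i \sqrt{31} \approx -3426.0 + 450.99 i$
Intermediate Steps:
$p{\left(j,V \right)} = - 8 V \left(V + j\right)$ ($p{\left(j,V \right)} = - 4 \left(j + V\right) \left(V + V\right) = - 4 \left(V + j\right) 2 V = - 4 \cdot 2 V \left(V + j\right) = - 8 V \left(V + j\right)$)
$s{\left(k,R \right)} = -2 + \sqrt{k + 2 R}$ ($s{\left(k,R \right)} = -2 + \sqrt{\left(k + R\right) + R} = -2 + \sqrt{\left(R + k\right) + R} = -2 + \sqrt{k + 2 R}$)
$p{\left(-22,-12 \right)} + \left(-10 + 1\right)^{2} s{\left(-19,-6 \right)} = \left(-8\right) \left(-12\right) \left(-12 - 22\right) + \left(-10 + 1\right)^{2} \left(-2 + \sqrt{-19 + 2 \left(-6\right)}\right) = \left(-8\right) \left(-12\right) \left(-34\right) + \left(-9\right)^{2} \left(-2 + \sqrt{-19 - 12}\right) = -3264 + 81 \left(-2 + \sqrt{-31}\right) = -3264 + 81 \left(-2 + i \sqrt{31}\right) = -3264 - \left(162 - 81 i \sqrt{31}\right) = -3426 + 81 i \sqrt{31}$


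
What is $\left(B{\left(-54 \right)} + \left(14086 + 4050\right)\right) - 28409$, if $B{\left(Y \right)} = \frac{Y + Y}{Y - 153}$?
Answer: $- \frac{236267}{23} \approx -10272.0$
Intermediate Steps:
$B{\left(Y \right)} = \frac{2 Y}{-153 + Y}$
$\left(B{\left(-54 \right)} + \left(14086 + 4050\right)\right) - 28409 = \left(2 \left(-54\right) \frac{1}{-153 - 54} + \left(14086 + 4050\right)\right) - 28409 = \left(2 \left(-54\right) \frac{1}{-207} + 18136\right) - 28409 = \left(2 \left(-54\right) \left(- \frac{1}{207}\right) + 18136\right) - 28409 = \left(\frac{12}{23} + 18136\right) - 28409 = \frac{417140}{23} - 28409 = - \frac{236267}{23}$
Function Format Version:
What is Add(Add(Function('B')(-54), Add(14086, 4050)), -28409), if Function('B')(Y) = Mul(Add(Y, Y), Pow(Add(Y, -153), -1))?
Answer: Rational(-236267, 23) ≈ -10272.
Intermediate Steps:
Function('B')(Y) = Mul(2, Y, Pow(Add(-153, Y), -1)) (Function('B')(Y) = Mul(Mul(2, Y), Pow(Add(-153, Y), -1)) = Mul(2, Y, Pow(Add(-153, Y), -1)))
Add(Add(Function('B')(-54), Add(14086, 4050)), -28409) = Add(Add(Mul(2, -54, Pow(Add(-153, -54), -1)), Add(14086, 4050)), -28409) = Add(Add(Mul(2, -54, Pow(-207, -1)), 18136), -28409) = Add(Add(Mul(2, -54, Rational(-1, 207)), 18136), -28409) = Add(Add(Rational(12, 23), 18136), -28409) = Add(Rational(417140, 23), -28409) = Rational(-236267, 23)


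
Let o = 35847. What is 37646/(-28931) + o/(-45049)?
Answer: -390429173/186187517 ≈ -2.0970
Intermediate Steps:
37646/(-28931) + o/(-45049) = 37646/(-28931) + 35847/(-45049) = 37646*(-1/28931) + 35847*(-1/45049) = -5378/4133 - 35847/45049 = -390429173/186187517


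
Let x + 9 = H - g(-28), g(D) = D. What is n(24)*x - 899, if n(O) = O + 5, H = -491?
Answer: -14587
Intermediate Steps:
n(O) = 5 + O
x = -472 (x = -9 + (-491 - 1*(-28)) = -9 + (-491 + 28) = -9 - 463 = -472)
n(24)*x - 899 = (5 + 24)*(-472) - 899 = 29*(-472) - 899 = -13688 - 899 = -14587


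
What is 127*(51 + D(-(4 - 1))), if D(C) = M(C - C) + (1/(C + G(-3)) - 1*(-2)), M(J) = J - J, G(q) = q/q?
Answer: 13335/2 ≈ 6667.5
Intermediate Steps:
G(q) = 1
M(J) = 0
D(C) = 2 + 1/(1 + C) (D(C) = 0 + (1/(C + 1) - 1*(-2)) = 0 + (1/(1 + C) + 2) = 0 + (2 + 1/(1 + C)) = 2 + 1/(1 + C))
127*(51 + D(-(4 - 1))) = 127*(51 + (3 + 2*(-(4 - 1)))/(1 - (4 - 1))) = 127*(51 + (3 + 2*(-1*3))/(1 - 1*3)) = 127*(51 + (3 + 2*(-3))/(1 - 3)) = 127*(51 + (3 - 6)/(-2)) = 127*(51 - ½*(-3)) = 127*(51 + 3/2) = 127*(105/2) = 13335/2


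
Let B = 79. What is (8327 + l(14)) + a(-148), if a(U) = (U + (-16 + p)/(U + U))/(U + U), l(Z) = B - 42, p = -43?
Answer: 732863973/87616 ≈ 8364.5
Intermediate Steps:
l(Z) = 37 (l(Z) = 79 - 42 = 37)
a(U) = (U - 59/(2*U))/(2*U) (a(U) = (U + (-16 - 43)/(U + U))/(U + U) = (U - 59*1/(2*U))/((2*U)) = (U - 59/(2*U))*(1/(2*U)) = (U - 59/(2*U))/(2*U))
(8327 + l(14)) + a(-148) = (8327 + 37) + (1/2 - 59/4/(-148)**2) = 8364 + (1/2 - 59/4*1/21904) = 8364 + (1/2 - 59/87616) = 8364 + 43749/87616 = 732863973/87616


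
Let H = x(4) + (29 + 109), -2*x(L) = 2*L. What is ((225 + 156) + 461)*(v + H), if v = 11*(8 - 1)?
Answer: 177662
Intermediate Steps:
x(L) = -L
H = 134 (H = -1*4 + (29 + 109) = -4 + 138 = 134)
v = 77 (v = 11*7 = 77)
((225 + 156) + 461)*(v + H) = ((225 + 156) + 461)*(77 + 134) = (381 + 461)*211 = 842*211 = 177662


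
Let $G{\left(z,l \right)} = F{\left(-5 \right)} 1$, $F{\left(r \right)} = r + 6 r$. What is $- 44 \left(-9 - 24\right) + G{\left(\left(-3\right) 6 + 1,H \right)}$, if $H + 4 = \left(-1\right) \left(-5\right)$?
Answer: $1417$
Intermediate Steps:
$F{\left(r \right)} = 7 r$
$H = 1$ ($H = -4 - -5 = -4 + 5 = 1$)
$G{\left(z,l \right)} = -35$ ($G{\left(z,l \right)} = 7 \left(-5\right) 1 = \left(-35\right) 1 = -35$)
$- 44 \left(-9 - 24\right) + G{\left(\left(-3\right) 6 + 1,H \right)} = - 44 \left(-9 - 24\right) - 35 = \left(-44\right) \left(-33\right) - 35 = 1452 - 35 = 1417$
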